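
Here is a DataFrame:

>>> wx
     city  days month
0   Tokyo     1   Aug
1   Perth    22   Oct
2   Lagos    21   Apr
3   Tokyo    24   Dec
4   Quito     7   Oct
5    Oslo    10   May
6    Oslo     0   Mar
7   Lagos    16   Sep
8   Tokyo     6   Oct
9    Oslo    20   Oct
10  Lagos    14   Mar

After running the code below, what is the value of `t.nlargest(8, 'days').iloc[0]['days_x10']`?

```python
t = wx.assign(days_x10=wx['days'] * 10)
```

240

add column days_x10 = wx['days'] * 10:
     city  days month  days_x10
0   Tokyo     1   Aug        10
1   Perth    22   Oct       220
2   Lagos    21   Apr       210
3   Tokyo    24   Dec       240
4   Quito     7   Oct        70
5    Oslo    10   May       100
6    Oslo     0   Mar         0
7   Lagos    16   Sep       160
8   Tokyo     6   Oct        60
9    Oslo    20   Oct       200
10  Lagos    14   Mar       140
take 8 rows with largest days:
     city  days month  days_x10
3   Tokyo    24   Dec       240
1   Perth    22   Oct       220
2   Lagos    21   Apr       210
9    Oslo    20   Oct       200
7   Lagos    16   Sep       160
10  Lagos    14   Mar       140
5    Oslo    10   May       100
4   Quito     7   Oct        70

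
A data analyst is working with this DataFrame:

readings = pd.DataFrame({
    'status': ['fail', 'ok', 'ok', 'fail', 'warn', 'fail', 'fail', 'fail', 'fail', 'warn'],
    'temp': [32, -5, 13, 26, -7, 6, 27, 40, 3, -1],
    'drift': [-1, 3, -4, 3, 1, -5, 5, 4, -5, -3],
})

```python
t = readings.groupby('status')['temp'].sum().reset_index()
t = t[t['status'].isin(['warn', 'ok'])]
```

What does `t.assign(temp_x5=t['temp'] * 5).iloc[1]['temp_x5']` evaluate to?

-40

group by status, sum of temp:
status
fail    134
ok        8
warn     -8
Name: temp, dtype: int64
reset_index():
  status  temp
0   fail   134
1     ok     8
2   warn    -8
filter rows where status in ['warn', 'ok']:
  status  temp
1     ok     8
2   warn    -8
add column temp_x5 = t['temp'] * 5:
  status  temp  temp_x5
1     ok     8       40
2   warn    -8      -40
Then the value at position 1, column 'temp_x5': -40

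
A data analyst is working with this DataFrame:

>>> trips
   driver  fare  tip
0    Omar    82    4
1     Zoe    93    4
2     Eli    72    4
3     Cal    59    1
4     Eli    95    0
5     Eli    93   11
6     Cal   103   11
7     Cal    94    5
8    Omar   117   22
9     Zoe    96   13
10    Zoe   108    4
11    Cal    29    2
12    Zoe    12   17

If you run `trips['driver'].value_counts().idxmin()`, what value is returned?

value_counts of driver:
driver
Zoe     4
Cal     4
Eli     3
Omar    2
Name: count, dtype: int64
Finally, label with the smallest value = Omar.

Omar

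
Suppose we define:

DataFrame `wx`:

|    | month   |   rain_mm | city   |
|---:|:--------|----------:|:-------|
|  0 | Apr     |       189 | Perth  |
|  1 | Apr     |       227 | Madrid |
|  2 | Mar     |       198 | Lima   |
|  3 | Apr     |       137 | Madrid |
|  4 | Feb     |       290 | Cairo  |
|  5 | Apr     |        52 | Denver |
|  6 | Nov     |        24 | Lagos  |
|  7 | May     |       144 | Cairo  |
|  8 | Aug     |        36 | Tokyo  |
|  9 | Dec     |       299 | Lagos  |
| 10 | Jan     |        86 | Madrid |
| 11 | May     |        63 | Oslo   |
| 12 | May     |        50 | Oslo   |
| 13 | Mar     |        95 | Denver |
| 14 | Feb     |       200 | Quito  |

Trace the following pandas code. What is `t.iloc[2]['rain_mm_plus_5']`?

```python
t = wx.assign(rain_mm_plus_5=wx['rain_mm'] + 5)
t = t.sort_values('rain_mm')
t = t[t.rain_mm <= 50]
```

55

add column rain_mm_plus_5 = wx['rain_mm'] + 5:
   month  rain_mm    city  rain_mm_plus_5
0    Apr      189   Perth             194
1    Apr      227  Madrid             232
2    Mar      198    Lima             203
3    Apr      137  Madrid             142
4    Feb      290   Cairo             295
5    Apr       52  Denver              57
6    Nov       24   Lagos              29
7    May      144   Cairo             149
8    Aug       36   Tokyo              41
9    Dec      299   Lagos             304
10   Jan       86  Madrid              91
11   May       63    Oslo              68
12   May       50    Oslo              55
13   Mar       95  Denver             100
14   Feb      200   Quito             205
sort by rain_mm:
   month  rain_mm    city  rain_mm_plus_5
6    Nov       24   Lagos              29
8    Aug       36   Tokyo              41
12   May       50    Oslo              55
5    Apr       52  Denver              57
11   May       63    Oslo              68
10   Jan       86  Madrid              91
13   Mar       95  Denver             100
3    Apr      137  Madrid             142
7    May      144   Cairo             149
0    Apr      189   Perth             194
2    Mar      198    Lima             203
14   Feb      200   Quito             205
1    Apr      227  Madrid             232
4    Feb      290   Cairo             295
9    Dec      299   Lagos             304
filter rows where rain_mm <= 50:
   month  rain_mm   city  rain_mm_plus_5
6    Nov       24  Lagos              29
8    Aug       36  Tokyo              41
12   May       50   Oslo              55
So iloc[2]['rain_mm_plus_5'] = 55.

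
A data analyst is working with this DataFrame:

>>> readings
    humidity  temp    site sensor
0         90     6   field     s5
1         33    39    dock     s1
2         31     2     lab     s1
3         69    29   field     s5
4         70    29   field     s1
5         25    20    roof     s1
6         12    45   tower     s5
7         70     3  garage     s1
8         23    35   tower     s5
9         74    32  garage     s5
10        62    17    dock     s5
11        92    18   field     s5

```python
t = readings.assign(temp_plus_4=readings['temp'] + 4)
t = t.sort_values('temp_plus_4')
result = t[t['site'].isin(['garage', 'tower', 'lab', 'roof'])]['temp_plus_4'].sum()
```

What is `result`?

add column temp_plus_4 = readings['temp'] + 4:
    humidity  temp    site sensor  temp_plus_4
0         90     6   field     s5           10
1         33    39    dock     s1           43
2         31     2     lab     s1            6
3         69    29   field     s5           33
4         70    29   field     s1           33
5         25    20    roof     s1           24
6         12    45   tower     s5           49
7         70     3  garage     s1            7
8         23    35   tower     s5           39
9         74    32  garage     s5           36
10        62    17    dock     s5           21
11        92    18   field     s5           22
sort by temp_plus_4:
    humidity  temp    site sensor  temp_plus_4
2         31     2     lab     s1            6
7         70     3  garage     s1            7
0         90     6   field     s5           10
10        62    17    dock     s5           21
11        92    18   field     s5           22
5         25    20    roof     s1           24
3         69    29   field     s5           33
4         70    29   field     s1           33
9         74    32  garage     s5           36
8         23    35   tower     s5           39
1         33    39    dock     s1           43
6         12    45   tower     s5           49
filter rows where site in ['garage', 'tower', 'lab', 'roof']:
   humidity  temp    site sensor  temp_plus_4
2        31     2     lab     s1            6
7        70     3  garage     s1            7
5        25    20    roof     s1           24
9        74    32  garage     s5           36
8        23    35   tower     s5           39
6        12    45   tower     s5           49
sum of column 'temp_plus_4' → 161

161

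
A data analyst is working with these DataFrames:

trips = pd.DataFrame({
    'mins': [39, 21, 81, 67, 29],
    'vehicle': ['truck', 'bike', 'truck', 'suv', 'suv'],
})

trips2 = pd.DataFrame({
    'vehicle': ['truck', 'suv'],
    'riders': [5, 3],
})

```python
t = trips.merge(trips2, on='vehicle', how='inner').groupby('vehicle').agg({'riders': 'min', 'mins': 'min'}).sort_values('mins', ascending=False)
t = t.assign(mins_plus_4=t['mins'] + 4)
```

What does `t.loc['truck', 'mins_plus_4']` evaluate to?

merge on 'vehicle' (how='inner') → 4 rows:
   mins vehicle  riders
0    39   truck       5
1    81   truck       5
2    67     suv       3
3    29     suv       3
group by vehicle: min(riders), min(mins):
         riders  mins
vehicle              
suv           3    29
truck         5    39
sort by mins descending:
         riders  mins
vehicle              
truck         5    39
suv           3    29
add column mins_plus_4 = t['mins'] + 4:
         riders  mins  mins_plus_4
vehicle                           
truck         5    39           43
suv           3    29           33
The value at row 'truck', column 'mins_plus_4' is 43.

43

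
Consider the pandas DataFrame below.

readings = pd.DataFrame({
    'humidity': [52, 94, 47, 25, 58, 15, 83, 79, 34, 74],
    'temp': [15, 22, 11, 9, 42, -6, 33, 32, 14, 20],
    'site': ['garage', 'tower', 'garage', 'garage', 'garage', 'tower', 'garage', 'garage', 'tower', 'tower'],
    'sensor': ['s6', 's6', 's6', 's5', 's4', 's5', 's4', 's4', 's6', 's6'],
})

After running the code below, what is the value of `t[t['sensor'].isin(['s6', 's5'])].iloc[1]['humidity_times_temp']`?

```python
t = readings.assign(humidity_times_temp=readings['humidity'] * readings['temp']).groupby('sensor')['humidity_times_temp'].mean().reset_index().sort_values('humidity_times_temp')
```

1064.2

add column humidity_times_temp = readings['humidity'] * readings['temp']:
   humidity  temp    site sensor  humidity_times_temp
0        52    15  garage     s6                  780
1        94    22   tower     s6                 2068
2        47    11  garage     s6                  517
3        25     9  garage     s5                  225
4        58    42  garage     s4                 2436
5        15    -6   tower     s5                  -90
6        83    33  garage     s4                 2739
7        79    32  garage     s4                 2528
8        34    14   tower     s6                  476
9        74    20   tower     s6                 1480
group by sensor, mean of humidity_times_temp:
sensor
s4    2567.666667
s5      67.500000
s6    1064.200000
Name: humidity_times_temp, dtype: float64
reset_index():
  sensor  humidity_times_temp
0     s4          2567.666667
1     s5            67.500000
2     s6          1064.200000
sort by humidity_times_temp:
  sensor  humidity_times_temp
1     s5            67.500000
2     s6          1064.200000
0     s4          2567.666667
filter rows where sensor in ['s6', 's5']:
  sensor  humidity_times_temp
1     s5                 67.5
2     s6               1064.2
Finally, value at position 1, column 'humidity_times_temp' = 1064.2.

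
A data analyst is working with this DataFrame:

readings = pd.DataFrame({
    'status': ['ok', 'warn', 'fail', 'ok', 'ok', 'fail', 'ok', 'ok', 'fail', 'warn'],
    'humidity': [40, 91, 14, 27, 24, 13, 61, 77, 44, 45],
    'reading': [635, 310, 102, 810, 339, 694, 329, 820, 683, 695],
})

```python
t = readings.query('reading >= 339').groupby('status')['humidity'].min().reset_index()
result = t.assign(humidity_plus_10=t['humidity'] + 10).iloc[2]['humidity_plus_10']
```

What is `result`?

55

filter rows where reading >= 339:
  status  humidity  reading
0     ok        40      635
3     ok        27      810
4     ok        24      339
5   fail        13      694
7     ok        77      820
8   fail        44      683
9   warn        45      695
group by status, min of humidity:
status
fail    13
ok      24
warn    45
Name: humidity, dtype: int64
reset_index():
  status  humidity
0   fail        13
1     ok        24
2   warn        45
add column humidity_plus_10 = t['humidity'] + 10:
  status  humidity  humidity_plus_10
0   fail        13                23
1     ok        24                34
2   warn        45                55
Taking the value at position 2, column 'humidity_plus_10' gives 55.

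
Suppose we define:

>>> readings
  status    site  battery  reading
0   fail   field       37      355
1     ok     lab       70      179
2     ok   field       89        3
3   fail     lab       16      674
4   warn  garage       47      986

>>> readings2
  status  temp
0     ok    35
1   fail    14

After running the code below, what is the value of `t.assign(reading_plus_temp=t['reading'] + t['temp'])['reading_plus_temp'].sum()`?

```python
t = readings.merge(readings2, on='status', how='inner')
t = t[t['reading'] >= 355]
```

merge on 'status' (how='inner') → 4 rows:
  status   site  battery  reading  temp
0   fail  field       37      355    14
1     ok    lab       70      179    35
2     ok  field       89        3    35
3   fail    lab       16      674    14
filter rows where reading >= 355:
  status   site  battery  reading  temp
0   fail  field       37      355    14
3   fail    lab       16      674    14
add column reading_plus_temp = t['reading'] + t['temp']:
  status   site  battery  reading  temp  reading_plus_temp
0   fail  field       37      355    14                369
3   fail    lab       16      674    14                688

1057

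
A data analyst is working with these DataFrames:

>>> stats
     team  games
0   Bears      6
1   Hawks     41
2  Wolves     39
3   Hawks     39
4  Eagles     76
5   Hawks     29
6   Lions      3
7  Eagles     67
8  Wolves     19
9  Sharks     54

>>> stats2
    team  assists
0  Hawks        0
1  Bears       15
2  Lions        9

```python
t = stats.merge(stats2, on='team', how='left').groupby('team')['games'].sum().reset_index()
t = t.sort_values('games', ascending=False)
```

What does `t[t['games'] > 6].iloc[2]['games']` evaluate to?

merge on 'team' (how='left') → 10 rows:
     team  games  assists
0   Bears      6     15.0
1   Hawks     41      0.0
2  Wolves     39      NaN
3   Hawks     39      0.0
4  Eagles     76      NaN
5   Hawks     29      0.0
6   Lions      3      9.0
7  Eagles     67      NaN
8  Wolves     19      NaN
9  Sharks     54      NaN
group by team, sum of games:
team
Bears       6
Eagles    143
Hawks     109
Lions       3
Sharks     54
Wolves     58
Name: games, dtype: int64
reset_index():
     team  games
0   Bears      6
1  Eagles    143
2   Hawks    109
3   Lions      3
4  Sharks     54
5  Wolves     58
sort by games descending:
     team  games
1  Eagles    143
2   Hawks    109
5  Wolves     58
4  Sharks     54
0   Bears      6
3   Lions      3
filter rows where games > 6:
     team  games
1  Eagles    143
2   Hawks    109
5  Wolves     58
4  Sharks     54
Then the value at position 2, column 'games': 58

58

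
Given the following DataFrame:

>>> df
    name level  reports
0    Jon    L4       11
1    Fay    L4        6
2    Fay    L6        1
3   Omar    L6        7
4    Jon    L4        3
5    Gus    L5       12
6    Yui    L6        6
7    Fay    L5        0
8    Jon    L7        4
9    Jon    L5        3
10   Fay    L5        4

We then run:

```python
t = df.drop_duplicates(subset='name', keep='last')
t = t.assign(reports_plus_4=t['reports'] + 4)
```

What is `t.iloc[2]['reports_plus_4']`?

10

drop duplicate name (keep=last):
    name level  reports
3   Omar    L6        7
5    Gus    L5       12
6    Yui    L6        6
9    Jon    L5        3
10   Fay    L5        4
add column reports_plus_4 = t['reports'] + 4:
    name level  reports  reports_plus_4
3   Omar    L6        7              11
5    Gus    L5       12              16
6    Yui    L6        6              10
9    Jon    L5        3               7
10   Fay    L5        4               8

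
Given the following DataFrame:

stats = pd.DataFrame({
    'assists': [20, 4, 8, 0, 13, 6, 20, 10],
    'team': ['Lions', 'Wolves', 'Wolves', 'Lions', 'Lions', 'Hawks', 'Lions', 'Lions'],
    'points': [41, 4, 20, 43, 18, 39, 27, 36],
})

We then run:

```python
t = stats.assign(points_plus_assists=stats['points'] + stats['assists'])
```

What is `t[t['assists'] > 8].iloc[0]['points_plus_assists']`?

61

add column points_plus_assists = stats['points'] + stats['assists']:
   assists    team  points  points_plus_assists
0       20   Lions      41                   61
1        4  Wolves       4                    8
2        8  Wolves      20                   28
3        0   Lions      43                   43
4       13   Lions      18                   31
5        6   Hawks      39                   45
6       20   Lions      27                   47
7       10   Lions      36                   46
filter rows where assists > 8:
   assists   team  points  points_plus_assists
0       20  Lions      41                   61
4       13  Lions      18                   31
6       20  Lions      27                   47
7       10  Lions      36                   46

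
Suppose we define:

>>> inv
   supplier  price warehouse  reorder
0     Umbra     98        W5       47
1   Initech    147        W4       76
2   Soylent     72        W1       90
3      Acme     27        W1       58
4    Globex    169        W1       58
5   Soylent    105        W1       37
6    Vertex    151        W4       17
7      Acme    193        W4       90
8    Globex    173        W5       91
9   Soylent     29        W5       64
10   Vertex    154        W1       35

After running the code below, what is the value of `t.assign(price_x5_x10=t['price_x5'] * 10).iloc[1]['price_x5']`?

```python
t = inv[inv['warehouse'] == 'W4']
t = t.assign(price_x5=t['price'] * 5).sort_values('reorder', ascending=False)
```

735

filter rows where warehouse == 'W4':
  supplier  price warehouse  reorder
1  Initech    147        W4       76
6   Vertex    151        W4       17
7     Acme    193        W4       90
add column price_x5 = t['price'] * 5:
  supplier  price warehouse  reorder  price_x5
1  Initech    147        W4       76       735
6   Vertex    151        W4       17       755
7     Acme    193        W4       90       965
sort by reorder descending:
  supplier  price warehouse  reorder  price_x5
7     Acme    193        W4       90       965
1  Initech    147        W4       76       735
6   Vertex    151        W4       17       755
add column price_x5_x10 = t['price_x5'] * 10:
  supplier  price warehouse  reorder  price_x5  price_x5_x10
7     Acme    193        W4       90       965          9650
1  Initech    147        W4       76       735          7350
6   Vertex    151        W4       17       755          7550
Reading off the value at position 1, column 'price_x5', we get 735.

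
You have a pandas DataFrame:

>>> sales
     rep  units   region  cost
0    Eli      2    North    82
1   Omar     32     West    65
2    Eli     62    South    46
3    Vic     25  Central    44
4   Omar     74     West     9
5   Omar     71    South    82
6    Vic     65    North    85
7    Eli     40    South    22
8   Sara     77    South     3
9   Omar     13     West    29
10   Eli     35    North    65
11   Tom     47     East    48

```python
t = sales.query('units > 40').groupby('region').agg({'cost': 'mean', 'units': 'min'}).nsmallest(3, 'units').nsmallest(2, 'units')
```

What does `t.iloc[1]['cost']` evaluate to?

filter rows where units > 40:
     rep  units region  cost
2    Eli     62  South    46
4   Omar     74   West     9
5   Omar     71  South    82
6    Vic     65  North    85
8   Sara     77  South     3
11   Tom     47   East    48
group by region: mean(cost), min(units):
             cost  units
region                  
East    48.000000     47
North   85.000000     65
South   43.666667     62
West     9.000000     74
take 3 rows with smallest units:
             cost  units
region                  
East    48.000000     47
South   43.666667     62
North   85.000000     65
take 2 rows with smallest units:
             cost  units
region                  
East    48.000000     47
South   43.666667     62
Taking the value at position 1, column 'cost' gives 43.6666666667.

43.6666666667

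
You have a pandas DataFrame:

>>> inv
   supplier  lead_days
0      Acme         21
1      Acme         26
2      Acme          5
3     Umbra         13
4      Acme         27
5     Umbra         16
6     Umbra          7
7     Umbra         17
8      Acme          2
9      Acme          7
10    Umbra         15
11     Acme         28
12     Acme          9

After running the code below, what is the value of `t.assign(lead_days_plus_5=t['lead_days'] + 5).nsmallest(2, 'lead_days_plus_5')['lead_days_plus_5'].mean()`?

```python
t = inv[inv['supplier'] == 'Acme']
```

8.5

filter rows where supplier == 'Acme':
   supplier  lead_days
0      Acme         21
1      Acme         26
2      Acme          5
4      Acme         27
8      Acme          2
9      Acme          7
11     Acme         28
12     Acme          9
add column lead_days_plus_5 = t['lead_days'] + 5:
   supplier  lead_days  lead_days_plus_5
0      Acme         21                26
1      Acme         26                31
2      Acme          5                10
4      Acme         27                32
8      Acme          2                 7
9      Acme          7                12
11     Acme         28                33
12     Acme          9                14
take 2 rows with smallest lead_days_plus_5:
  supplier  lead_days  lead_days_plus_5
8     Acme          2                 7
2     Acme          5                10
Hence 8.5.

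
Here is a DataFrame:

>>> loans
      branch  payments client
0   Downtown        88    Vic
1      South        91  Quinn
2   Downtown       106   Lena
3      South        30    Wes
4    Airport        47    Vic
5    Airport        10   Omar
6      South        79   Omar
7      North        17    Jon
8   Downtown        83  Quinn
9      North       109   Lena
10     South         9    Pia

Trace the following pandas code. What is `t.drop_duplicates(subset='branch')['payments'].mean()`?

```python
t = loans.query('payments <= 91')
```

filter rows where payments <= 91:
      branch  payments client
0   Downtown        88    Vic
1      South        91  Quinn
3      South        30    Wes
4    Airport        47    Vic
5    Airport        10   Omar
6      South        79   Omar
7      North        17    Jon
8   Downtown        83  Quinn
10     South         9    Pia
drop duplicate branch (keep=first):
     branch  payments client
0  Downtown        88    Vic
1     South        91  Quinn
4   Airport        47    Vic
7     North        17    Jon
So mean() = 60.75.

60.75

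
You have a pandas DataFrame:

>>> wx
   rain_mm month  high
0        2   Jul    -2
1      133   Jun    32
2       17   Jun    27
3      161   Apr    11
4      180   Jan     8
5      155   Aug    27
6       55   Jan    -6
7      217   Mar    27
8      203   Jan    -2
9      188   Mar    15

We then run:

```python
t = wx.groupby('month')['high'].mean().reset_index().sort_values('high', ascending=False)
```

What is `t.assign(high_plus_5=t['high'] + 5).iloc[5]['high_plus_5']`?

3.0

group by month, mean of high:
month
Apr    11.0
Aug    27.0
Jan     0.0
Jul    -2.0
Jun    29.5
Mar    21.0
Name: high, dtype: float64
reset_index():
  month  high
0   Apr  11.0
1   Aug  27.0
2   Jan   0.0
3   Jul  -2.0
4   Jun  29.5
5   Mar  21.0
sort by high descending:
  month  high
4   Jun  29.5
1   Aug  27.0
5   Mar  21.0
0   Apr  11.0
2   Jan   0.0
3   Jul  -2.0
add column high_plus_5 = t['high'] + 5:
  month  high  high_plus_5
4   Jun  29.5         34.5
1   Aug  27.0         32.0
5   Mar  21.0         26.0
0   Apr  11.0         16.0
2   Jan   0.0          5.0
3   Jul  -2.0          3.0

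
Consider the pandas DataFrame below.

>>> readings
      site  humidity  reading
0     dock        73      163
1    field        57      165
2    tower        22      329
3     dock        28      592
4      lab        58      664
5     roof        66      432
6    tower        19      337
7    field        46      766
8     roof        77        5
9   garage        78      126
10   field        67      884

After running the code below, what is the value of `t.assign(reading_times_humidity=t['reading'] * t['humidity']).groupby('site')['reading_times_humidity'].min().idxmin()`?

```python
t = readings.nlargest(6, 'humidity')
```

roof

take 6 rows with largest humidity:
      site  humidity  reading
9   garage        78      126
8     roof        77        5
0     dock        73      163
10   field        67      884
5     roof        66      432
4      lab        58      664
add column reading_times_humidity = t['reading'] * t['humidity']:
      site  humidity  reading  reading_times_humidity
9   garage        78      126                    9828
8     roof        77        5                     385
0     dock        73      163                   11899
10   field        67      884                   59228
5     roof        66      432                   28512
4      lab        58      664                   38512
group by site, min of reading_times_humidity:
site
dock      11899
field     59228
garage     9828
lab       38512
roof        385
Name: reading_times_humidity, dtype: int64
The label with the smallest value is roof.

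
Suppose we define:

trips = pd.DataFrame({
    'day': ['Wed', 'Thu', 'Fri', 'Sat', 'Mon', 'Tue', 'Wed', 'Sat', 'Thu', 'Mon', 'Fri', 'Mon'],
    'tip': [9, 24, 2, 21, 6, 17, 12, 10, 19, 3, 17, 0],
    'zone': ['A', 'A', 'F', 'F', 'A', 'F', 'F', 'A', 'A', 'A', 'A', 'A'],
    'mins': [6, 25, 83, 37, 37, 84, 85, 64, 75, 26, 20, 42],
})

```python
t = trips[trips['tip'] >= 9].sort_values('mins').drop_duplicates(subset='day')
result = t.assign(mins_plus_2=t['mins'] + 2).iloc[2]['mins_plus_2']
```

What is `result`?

27

filter rows where tip >= 9:
    day  tip zone  mins
0   Wed    9    A     6
1   Thu   24    A    25
3   Sat   21    F    37
5   Tue   17    F    84
6   Wed   12    F    85
7   Sat   10    A    64
8   Thu   19    A    75
10  Fri   17    A    20
sort by mins:
    day  tip zone  mins
0   Wed    9    A     6
10  Fri   17    A    20
1   Thu   24    A    25
3   Sat   21    F    37
7   Sat   10    A    64
8   Thu   19    A    75
5   Tue   17    F    84
6   Wed   12    F    85
drop duplicate day (keep=first):
    day  tip zone  mins
0   Wed    9    A     6
10  Fri   17    A    20
1   Thu   24    A    25
3   Sat   21    F    37
5   Tue   17    F    84
add column mins_plus_2 = t['mins'] + 2:
    day  tip zone  mins  mins_plus_2
0   Wed    9    A     6            8
10  Fri   17    A    20           22
1   Thu   24    A    25           27
3   Sat   21    F    37           39
5   Tue   17    F    84           86
So iloc[2]['mins_plus_2'] = 27.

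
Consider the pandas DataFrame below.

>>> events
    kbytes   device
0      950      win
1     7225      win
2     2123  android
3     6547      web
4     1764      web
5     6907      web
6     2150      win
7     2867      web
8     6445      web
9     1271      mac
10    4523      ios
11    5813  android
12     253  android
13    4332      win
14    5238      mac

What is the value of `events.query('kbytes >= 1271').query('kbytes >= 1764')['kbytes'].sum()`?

55934

filter rows where kbytes >= 1271:
    kbytes   device
1     7225      win
2     2123  android
3     6547      web
4     1764      web
5     6907      web
6     2150      win
7     2867      web
8     6445      web
9     1271      mac
10    4523      ios
11    5813  android
13    4332      win
14    5238      mac
filter rows where kbytes >= 1764:
    kbytes   device
1     7225      win
2     2123  android
3     6547      web
4     1764      web
5     6907      web
6     2150      win
7     2867      web
8     6445      web
10    4523      ios
11    5813  android
13    4332      win
14    5238      mac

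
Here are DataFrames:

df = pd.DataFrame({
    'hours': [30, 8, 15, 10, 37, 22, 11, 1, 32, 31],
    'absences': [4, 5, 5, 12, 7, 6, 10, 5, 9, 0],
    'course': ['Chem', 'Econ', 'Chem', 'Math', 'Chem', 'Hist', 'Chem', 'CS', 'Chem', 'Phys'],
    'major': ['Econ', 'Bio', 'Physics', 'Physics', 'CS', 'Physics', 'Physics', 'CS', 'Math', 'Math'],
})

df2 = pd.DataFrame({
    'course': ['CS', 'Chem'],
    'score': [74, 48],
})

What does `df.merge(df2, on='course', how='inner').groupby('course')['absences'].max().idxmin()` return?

CS

merge on 'course' (how='inner') → 6 rows:
   hours  absences course    major  score
0     30         4   Chem     Econ     48
1     15         5   Chem  Physics     48
2     37         7   Chem       CS     48
3     11        10   Chem  Physics     48
4      1         5     CS       CS     74
5     32         9   Chem     Math     48
group by course, max of absences:
course
CS       5
Chem    10
Name: absences, dtype: int64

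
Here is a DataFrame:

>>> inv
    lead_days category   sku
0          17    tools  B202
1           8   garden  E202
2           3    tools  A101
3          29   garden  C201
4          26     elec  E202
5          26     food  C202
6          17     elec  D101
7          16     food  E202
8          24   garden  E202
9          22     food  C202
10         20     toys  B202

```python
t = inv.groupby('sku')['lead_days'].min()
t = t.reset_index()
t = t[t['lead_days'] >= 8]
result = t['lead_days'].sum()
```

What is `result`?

group by sku, min of lead_days:
sku
A101     3
B202    17
C201    29
C202    22
D101    17
E202     8
Name: lead_days, dtype: int64
reset_index():
    sku  lead_days
0  A101          3
1  B202         17
2  C201         29
3  C202         22
4  D101         17
5  E202          8
filter rows where lead_days >= 8:
    sku  lead_days
1  B202         17
2  C201         29
3  C202         22
4  D101         17
5  E202          8

93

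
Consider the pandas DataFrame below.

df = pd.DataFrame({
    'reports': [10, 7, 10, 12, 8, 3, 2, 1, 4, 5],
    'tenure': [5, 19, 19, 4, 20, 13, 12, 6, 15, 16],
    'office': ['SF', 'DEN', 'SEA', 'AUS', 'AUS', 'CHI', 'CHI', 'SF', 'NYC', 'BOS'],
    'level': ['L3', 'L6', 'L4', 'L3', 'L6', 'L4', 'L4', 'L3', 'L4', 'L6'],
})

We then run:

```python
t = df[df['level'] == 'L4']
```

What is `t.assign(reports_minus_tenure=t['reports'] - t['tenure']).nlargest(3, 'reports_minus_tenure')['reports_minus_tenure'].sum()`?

filter rows where level == 'L4':
   reports  tenure office level
2       10      19    SEA    L4
5        3      13    CHI    L4
6        2      12    CHI    L4
8        4      15    NYC    L4
add column reports_minus_tenure = t['reports'] - t['tenure']:
   reports  tenure office level  reports_minus_tenure
2       10      19    SEA    L4                    -9
5        3      13    CHI    L4                   -10
6        2      12    CHI    L4                   -10
8        4      15    NYC    L4                   -11
take 3 rows with largest reports_minus_tenure:
   reports  tenure office level  reports_minus_tenure
2       10      19    SEA    L4                    -9
5        3      13    CHI    L4                   -10
6        2      12    CHI    L4                   -10

-29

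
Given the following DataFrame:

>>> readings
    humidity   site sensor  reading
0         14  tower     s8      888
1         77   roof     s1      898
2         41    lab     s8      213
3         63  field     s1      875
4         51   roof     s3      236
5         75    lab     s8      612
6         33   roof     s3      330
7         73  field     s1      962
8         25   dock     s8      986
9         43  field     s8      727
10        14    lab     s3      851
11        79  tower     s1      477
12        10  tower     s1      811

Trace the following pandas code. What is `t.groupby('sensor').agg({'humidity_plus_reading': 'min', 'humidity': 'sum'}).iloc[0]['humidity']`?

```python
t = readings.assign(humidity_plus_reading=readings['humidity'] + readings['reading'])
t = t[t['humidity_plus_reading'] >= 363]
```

add column humidity_plus_reading = readings['humidity'] + readings['reading']:
    humidity   site sensor  reading  humidity_plus_reading
0         14  tower     s8      888                    902
1         77   roof     s1      898                    975
2         41    lab     s8      213                    254
3         63  field     s1      875                    938
4         51   roof     s3      236                    287
5         75    lab     s8      612                    687
6         33   roof     s3      330                    363
7         73  field     s1      962                   1035
8         25   dock     s8      986                   1011
9         43  field     s8      727                    770
10        14    lab     s3      851                    865
11        79  tower     s1      477                    556
12        10  tower     s1      811                    821
filter rows where humidity_plus_reading >= 363:
    humidity   site sensor  reading  humidity_plus_reading
0         14  tower     s8      888                    902
1         77   roof     s1      898                    975
3         63  field     s1      875                    938
5         75    lab     s8      612                    687
6         33   roof     s3      330                    363
7         73  field     s1      962                   1035
8         25   dock     s8      986                   1011
9         43  field     s8      727                    770
10        14    lab     s3      851                    865
11        79  tower     s1      477                    556
12        10  tower     s1      811                    821
group by sensor: min(humidity_plus_reading), sum(humidity):
        humidity_plus_reading  humidity
sensor                                 
s1                        556       302
s3                        363        47
s8                        687       157
Finally, value at position 0, column 'humidity' = 302.

302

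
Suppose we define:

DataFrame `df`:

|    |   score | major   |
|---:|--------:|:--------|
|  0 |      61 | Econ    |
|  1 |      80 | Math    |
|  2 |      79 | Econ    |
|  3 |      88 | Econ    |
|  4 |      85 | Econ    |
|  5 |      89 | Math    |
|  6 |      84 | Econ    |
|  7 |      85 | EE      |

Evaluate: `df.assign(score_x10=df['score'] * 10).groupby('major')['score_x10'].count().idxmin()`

add column score_x10 = df['score'] * 10:
   score major  score_x10
0     61  Econ        610
1     80  Math        800
2     79  Econ        790
3     88  Econ        880
4     85  Econ        850
5     89  Math        890
6     84  Econ        840
7     85    EE        850
group by major, count of score_x10:
major
EE      1
Econ    5
Math    2
Name: score_x10, dtype: int64
The label with the smallest value is EE.

EE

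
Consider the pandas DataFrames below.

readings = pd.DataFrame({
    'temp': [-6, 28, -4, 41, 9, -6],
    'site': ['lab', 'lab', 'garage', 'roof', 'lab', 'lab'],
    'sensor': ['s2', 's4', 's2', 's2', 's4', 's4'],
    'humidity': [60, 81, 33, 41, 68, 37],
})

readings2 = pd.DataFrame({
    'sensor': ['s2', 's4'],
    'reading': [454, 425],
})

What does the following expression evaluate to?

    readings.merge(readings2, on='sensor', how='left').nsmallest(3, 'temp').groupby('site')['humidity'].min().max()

merge on 'sensor' (how='left') → 6 rows:
   temp    site sensor  humidity  reading
0    -6     lab     s2        60      454
1    28     lab     s4        81      425
2    -4  garage     s2        33      454
3    41    roof     s2        41      454
4     9     lab     s4        68      425
5    -6     lab     s4        37      425
take 3 rows with smallest temp:
   temp    site sensor  humidity  reading
0    -6     lab     s2        60      454
5    -6     lab     s4        37      425
2    -4  garage     s2        33      454
group by site, min of humidity:
site
garage    33
lab       37
Name: humidity, dtype: int64
Taking the max of the resulting series gives 37.

37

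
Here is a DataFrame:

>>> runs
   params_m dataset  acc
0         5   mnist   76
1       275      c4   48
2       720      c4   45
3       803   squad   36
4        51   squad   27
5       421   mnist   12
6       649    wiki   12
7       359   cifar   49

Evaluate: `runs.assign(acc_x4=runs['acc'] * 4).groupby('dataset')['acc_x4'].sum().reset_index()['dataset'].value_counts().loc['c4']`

add column acc_x4 = runs['acc'] * 4:
   params_m dataset  acc  acc_x4
0         5   mnist   76     304
1       275      c4   48     192
2       720      c4   45     180
3       803   squad   36     144
4        51   squad   27     108
5       421   mnist   12      48
6       649    wiki   12      48
7       359   cifar   49     196
group by dataset, sum of acc_x4:
dataset
c4       372
cifar    196
mnist    352
squad    252
wiki      48
Name: acc_x4, dtype: int64
reset_index():
  dataset  acc_x4
0      c4     372
1   cifar     196
2   mnist     352
3   squad     252
4    wiki      48
value_counts of dataset:
dataset
c4       1
cifar    1
mnist    1
squad    1
wiki     1
Name: count, dtype: int64
Reading off the value at index 'c4', we get 1.

1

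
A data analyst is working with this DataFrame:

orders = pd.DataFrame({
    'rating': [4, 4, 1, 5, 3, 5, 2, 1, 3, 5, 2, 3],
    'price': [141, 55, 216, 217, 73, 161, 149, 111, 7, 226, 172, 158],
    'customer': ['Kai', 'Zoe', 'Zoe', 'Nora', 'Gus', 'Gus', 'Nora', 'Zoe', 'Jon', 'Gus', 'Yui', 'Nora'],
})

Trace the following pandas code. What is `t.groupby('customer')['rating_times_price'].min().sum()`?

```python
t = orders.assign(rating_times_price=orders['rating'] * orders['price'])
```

add column rating_times_price = orders['rating'] * orders['price']:
    rating  price customer  rating_times_price
0        4    141      Kai                 564
1        4     55      Zoe                 220
2        1    216      Zoe                 216
3        5    217     Nora                1085
4        3     73      Gus                 219
5        5    161      Gus                 805
6        2    149     Nora                 298
7        1    111      Zoe                 111
8        3      7      Jon                  21
9        5    226      Gus                1130
10       2    172      Yui                 344
11       3    158     Nora                 474
group by customer, min of rating_times_price:
customer
Gus     219
Jon      21
Kai     564
Nora    298
Yui     344
Zoe     111
Name: rating_times_price, dtype: int64
Then the sum of the resulting series: 1557

1557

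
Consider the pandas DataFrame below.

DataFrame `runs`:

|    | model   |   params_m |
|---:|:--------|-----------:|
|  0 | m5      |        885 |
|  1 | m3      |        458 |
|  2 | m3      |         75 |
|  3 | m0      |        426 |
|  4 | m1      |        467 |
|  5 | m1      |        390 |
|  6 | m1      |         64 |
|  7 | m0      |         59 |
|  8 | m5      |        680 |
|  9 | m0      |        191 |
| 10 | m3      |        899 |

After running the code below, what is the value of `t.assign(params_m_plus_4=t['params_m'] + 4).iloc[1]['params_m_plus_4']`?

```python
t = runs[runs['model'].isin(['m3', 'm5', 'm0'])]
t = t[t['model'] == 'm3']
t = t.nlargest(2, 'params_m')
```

462

filter rows where model in ['m3', 'm5', 'm0']:
   model  params_m
0     m5       885
1     m3       458
2     m3        75
3     m0       426
7     m0        59
8     m5       680
9     m0       191
10    m3       899
filter rows where model == 'm3':
   model  params_m
1     m3       458
2     m3        75
10    m3       899
take 2 rows with largest params_m:
   model  params_m
10    m3       899
1     m3       458
add column params_m_plus_4 = t['params_m'] + 4:
   model  params_m  params_m_plus_4
10    m3       899              903
1     m3       458              462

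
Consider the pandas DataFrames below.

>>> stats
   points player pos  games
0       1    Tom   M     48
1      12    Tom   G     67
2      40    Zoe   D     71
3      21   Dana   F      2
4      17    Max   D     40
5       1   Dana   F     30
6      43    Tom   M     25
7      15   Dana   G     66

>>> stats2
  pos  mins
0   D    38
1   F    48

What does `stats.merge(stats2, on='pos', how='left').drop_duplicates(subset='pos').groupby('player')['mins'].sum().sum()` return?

86.0

merge on 'pos' (how='left') → 8 rows:
   points player pos  games  mins
0       1    Tom   M     48   NaN
1      12    Tom   G     67   NaN
2      40    Zoe   D     71  38.0
3      21   Dana   F      2  48.0
4      17    Max   D     40  38.0
5       1   Dana   F     30  48.0
6      43    Tom   M     25   NaN
7      15   Dana   G     66   NaN
drop duplicate pos (keep=first):
   points player pos  games  mins
0       1    Tom   M     48   NaN
1      12    Tom   G     67   NaN
2      40    Zoe   D     71  38.0
3      21   Dana   F      2  48.0
group by player, sum of mins:
player
Dana    48.0
Tom      0.0
Zoe     38.0
Name: mins, dtype: float64
Finally, sum of the resulting series = 86.0.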